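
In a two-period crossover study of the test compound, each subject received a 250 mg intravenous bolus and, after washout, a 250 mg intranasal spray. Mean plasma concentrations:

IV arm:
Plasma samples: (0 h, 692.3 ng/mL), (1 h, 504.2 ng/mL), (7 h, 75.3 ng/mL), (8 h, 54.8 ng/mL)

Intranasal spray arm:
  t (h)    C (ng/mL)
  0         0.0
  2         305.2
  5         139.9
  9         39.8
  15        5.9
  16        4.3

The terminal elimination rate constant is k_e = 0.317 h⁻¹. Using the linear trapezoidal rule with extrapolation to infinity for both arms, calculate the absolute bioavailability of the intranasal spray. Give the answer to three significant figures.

Trapezoidal AUC_0→8 (IV):
  [0→1]: (692.3+504.2)/2 × 1 = 598.25
  [1→7]: (504.2+75.3)/2 × 6 = 1738.5
  [7→8]: (75.3+54.8)/2 × 1 = 65.05
  Sum = 2401.8 ng/mL·h
IV tail: 54.8/0.317 = 172.871; AUC_iv,0→∞ = 2401.8 + 172.871 = 2574.671 ng/mL·h
Trapezoidal AUC_0→16 (intranasal spray):
  [0→2]: (0.0+305.2)/2 × 2 = 305.2
  [2→5]: (305.2+139.9)/2 × 3 = 667.65
  [5→9]: (139.9+39.8)/2 × 4 = 359.4
  [9→15]: (39.8+5.9)/2 × 6 = 137.1
  [15→16]: (5.9+4.3)/2 × 1 = 5.1
  Sum = 1474.45 ng/mL·h
intranasal spray tail: 4.3/0.317 = 13.565; AUC_ev,0→∞ = 1474.45 + 13.565 = 1488.015 ng/mL·h
F = (AUC_ev/D_ev)/(AUC_iv/D_iv) = (1488.015/250)/(2574.671/250) = 5.95206/10.298684 = 0.5779

F = 0.578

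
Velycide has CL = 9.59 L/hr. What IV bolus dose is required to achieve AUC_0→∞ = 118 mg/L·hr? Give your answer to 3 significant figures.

Dose_iv = CL × AUC_0→∞
     = 9.59 × 118 = 1131.62 mg

Dose = 1130 mg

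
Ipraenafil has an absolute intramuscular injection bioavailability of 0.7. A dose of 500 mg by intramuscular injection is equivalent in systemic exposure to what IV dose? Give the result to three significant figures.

Systemic exposure from an extravascular dose = F × D_ev, so the equivalent IV dose is F × D_ev.
D_iv = F × D_ev = 0.7 × 500 = 350 mg

D_iv = 350 mg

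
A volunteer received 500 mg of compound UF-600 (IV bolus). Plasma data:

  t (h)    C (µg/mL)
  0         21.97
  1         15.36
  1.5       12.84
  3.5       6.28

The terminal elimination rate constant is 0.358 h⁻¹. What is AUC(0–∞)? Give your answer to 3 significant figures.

Trapezoidal AUC_0→3.5:
  [0→1]: (21.97+15.36)/2 × 1 = 18.665
  [1→1.5]: (15.36+12.84)/2 × 0.5 = 7.05
  [1.5→3.5]: (12.84+6.28)/2 × 2 = 19.12
  Sum = 44.835 µg/mL·h
Extrapolated tail: C_last / k_e = 6.28 / 0.358 = 17.542
AUC_0→∞ = 44.835 + 17.542 = 62.377 µg/mL·h

AUC = 62.4 µg/mL·h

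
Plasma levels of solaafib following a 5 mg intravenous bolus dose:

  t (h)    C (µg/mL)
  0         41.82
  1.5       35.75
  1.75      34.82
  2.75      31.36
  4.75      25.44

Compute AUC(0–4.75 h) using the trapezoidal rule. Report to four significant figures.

Trapezoidal AUC_0→4.75:
  [0→1.5]: (41.82+35.75)/2 × 1.5 = 58.1775
  [1.5→1.75]: (35.75+34.82)/2 × 0.25 = 8.82125
  [1.75→2.75]: (34.82+31.36)/2 × 1 = 33.09
  [2.75→4.75]: (31.36+25.44)/2 × 2 = 56.8
  Sum = 156.88875 µg/mL·h

AUC = 156.9 µg/mL·h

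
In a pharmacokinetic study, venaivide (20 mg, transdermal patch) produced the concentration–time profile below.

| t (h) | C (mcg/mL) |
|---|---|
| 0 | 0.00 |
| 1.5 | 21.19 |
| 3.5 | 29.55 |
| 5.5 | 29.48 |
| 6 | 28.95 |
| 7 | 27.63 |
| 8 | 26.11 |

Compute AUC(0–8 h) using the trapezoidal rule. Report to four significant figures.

Trapezoidal AUC_0→8:
  [0→1.5]: (0.00+21.19)/2 × 1.5 = 15.8925
  [1.5→3.5]: (21.19+29.55)/2 × 2 = 50.74
  [3.5→5.5]: (29.55+29.48)/2 × 2 = 59.03
  [5.5→6]: (29.48+28.95)/2 × 0.5 = 14.6075
  [6→7]: (28.95+27.63)/2 × 1 = 28.29
  [7→8]: (27.63+26.11)/2 × 1 = 26.87
  Sum = 195.43 mcg/mL·h

AUC = 195.4 mcg/mL·h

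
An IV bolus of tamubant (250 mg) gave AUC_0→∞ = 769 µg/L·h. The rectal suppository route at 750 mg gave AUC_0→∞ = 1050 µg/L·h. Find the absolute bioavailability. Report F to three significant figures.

F = 0.455

F = (AUC_ev / D_ev) / (AUC_iv / D_iv)
  = (1050/750) / (769/250)
  = 1.4 / 3.076 = 0.4551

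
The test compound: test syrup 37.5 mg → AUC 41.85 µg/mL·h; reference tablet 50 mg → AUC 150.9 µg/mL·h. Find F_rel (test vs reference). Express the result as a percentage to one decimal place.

F_rel = 37.0%

F_rel = (AUC_test/D_test) / (AUC_ref/D_ref)
      = (41.85/37.5) / (150.9/50)
      = 1.116 / 3.018 = 0.3698 = 36.98%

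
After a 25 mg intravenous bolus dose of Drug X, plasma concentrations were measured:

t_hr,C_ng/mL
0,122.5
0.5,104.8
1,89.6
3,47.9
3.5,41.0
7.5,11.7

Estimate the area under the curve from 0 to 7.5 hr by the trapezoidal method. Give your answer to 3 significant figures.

Trapezoidal AUC_0→7.5:
  [0→0.5]: (122.5+104.8)/2 × 0.5 = 56.825
  [0.5→1]: (104.8+89.6)/2 × 0.5 = 48.6
  [1→3]: (89.6+47.9)/2 × 2 = 137.5
  [3→3.5]: (47.9+41.0)/2 × 0.5 = 22.225
  [3.5→7.5]: (41.0+11.7)/2 × 4 = 105.4
  Sum = 370.55 ng/mL·hr

AUC = 371 ng/mL·hr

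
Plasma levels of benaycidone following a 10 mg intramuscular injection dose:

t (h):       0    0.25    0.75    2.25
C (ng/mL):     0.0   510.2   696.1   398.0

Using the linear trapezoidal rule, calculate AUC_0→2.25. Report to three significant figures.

AUC = 1190 ng/mL·h

Trapezoidal AUC_0→2.25:
  [0→0.25]: (0.0+510.2)/2 × 0.25 = 63.775
  [0.25→0.75]: (510.2+696.1)/2 × 0.5 = 301.575
  [0.75→2.25]: (696.1+398.0)/2 × 1.5 = 820.575
  Sum = 1185.925 ng/mL·h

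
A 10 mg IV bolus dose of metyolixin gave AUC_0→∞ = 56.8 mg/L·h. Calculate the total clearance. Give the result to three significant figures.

CL = Dose_iv / AUC_0→∞
   = 10 / 56.8 = 0.176056 L/h

CL = 0.176 L/h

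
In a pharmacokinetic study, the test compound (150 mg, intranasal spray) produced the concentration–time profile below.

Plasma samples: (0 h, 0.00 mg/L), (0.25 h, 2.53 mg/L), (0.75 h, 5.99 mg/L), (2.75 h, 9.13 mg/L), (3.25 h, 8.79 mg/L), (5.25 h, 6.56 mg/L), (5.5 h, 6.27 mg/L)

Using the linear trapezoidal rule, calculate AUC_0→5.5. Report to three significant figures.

Trapezoidal AUC_0→5.5:
  [0→0.25]: (0.00+2.53)/2 × 0.25 = 0.31625
  [0.25→0.75]: (2.53+5.99)/2 × 0.5 = 2.13
  [0.75→2.75]: (5.99+9.13)/2 × 2 = 15.12
  [2.75→3.25]: (9.13+8.79)/2 × 0.5 = 4.48
  [3.25→5.25]: (8.79+6.56)/2 × 2 = 15.35
  [5.25→5.5]: (6.56+6.27)/2 × 0.25 = 1.60375
  Sum = 39.0 mg/L·h

AUC = 39.0 mg/L·h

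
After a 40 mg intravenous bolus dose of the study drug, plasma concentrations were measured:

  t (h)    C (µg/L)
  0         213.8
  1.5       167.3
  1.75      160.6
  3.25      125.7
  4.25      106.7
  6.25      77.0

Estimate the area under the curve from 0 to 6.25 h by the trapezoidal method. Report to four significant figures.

AUC = 841.4 µg/L·h

Trapezoidal AUC_0→6.25:
  [0→1.5]: (213.8+167.3)/2 × 1.5 = 285.825
  [1.5→1.75]: (167.3+160.6)/2 × 0.25 = 40.9875
  [1.75→3.25]: (160.6+125.7)/2 × 1.5 = 214.725
  [3.25→4.25]: (125.7+106.7)/2 × 1 = 116.2
  [4.25→6.25]: (106.7+77.0)/2 × 2 = 183.7
  Sum = 841.4375 µg/L·h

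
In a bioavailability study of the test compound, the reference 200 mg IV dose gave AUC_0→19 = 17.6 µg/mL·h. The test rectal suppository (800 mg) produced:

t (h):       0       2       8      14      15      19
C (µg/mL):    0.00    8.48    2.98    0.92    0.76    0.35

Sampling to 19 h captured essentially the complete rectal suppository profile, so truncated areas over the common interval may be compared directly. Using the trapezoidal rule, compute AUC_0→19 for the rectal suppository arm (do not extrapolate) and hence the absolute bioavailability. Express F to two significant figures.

Trapezoidal AUC_0→19 (rectal suppository):
  [0→2]: (0.00+8.48)/2 × 2 = 8.48
  [2→8]: (8.48+2.98)/2 × 6 = 34.38
  [8→14]: (2.98+0.92)/2 × 6 = 11.7
  [14→15]: (0.92+0.76)/2 × 1 = 0.84
  [15→19]: (0.76+0.35)/2 × 4 = 2.22
  Sum = 57.62 µg/mL·h
F = (AUC_ev/D_ev)/(AUC_iv/D_iv) = (57.62/800)/(17.6/200) = 0.072025/0.088 = 0.8185

F = 0.82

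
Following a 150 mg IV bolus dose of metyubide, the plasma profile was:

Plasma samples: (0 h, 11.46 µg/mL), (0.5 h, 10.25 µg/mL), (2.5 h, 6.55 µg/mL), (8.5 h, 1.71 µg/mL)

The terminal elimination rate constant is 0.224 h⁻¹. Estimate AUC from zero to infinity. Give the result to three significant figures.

Trapezoidal AUC_0→8.5:
  [0→0.5]: (11.46+10.25)/2 × 0.5 = 5.4275
  [0.5→2.5]: (10.25+6.55)/2 × 2 = 16.8
  [2.5→8.5]: (6.55+1.71)/2 × 6 = 24.78
  Sum = 47.0075 µg/mL·h
Extrapolated tail: C_last / k_e = 1.71 / 0.224 = 7.634
AUC_0→∞ = 47.0075 + 7.634 = 54.6415 µg/mL·h

AUC = 54.6 µg/mL·h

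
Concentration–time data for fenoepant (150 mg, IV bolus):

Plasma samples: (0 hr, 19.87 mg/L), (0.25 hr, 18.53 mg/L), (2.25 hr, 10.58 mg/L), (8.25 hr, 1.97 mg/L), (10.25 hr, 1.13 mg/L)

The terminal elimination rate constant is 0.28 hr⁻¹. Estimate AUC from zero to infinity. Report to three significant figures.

AUC = 78.7 mg/L·hr

Trapezoidal AUC_0→10.25:
  [0→0.25]: (19.87+18.53)/2 × 0.25 = 4.8
  [0.25→2.25]: (18.53+10.58)/2 × 2 = 29.11
  [2.25→8.25]: (10.58+1.97)/2 × 6 = 37.65
  [8.25→10.25]: (1.97+1.13)/2 × 2 = 3.1
  Sum = 74.66 mg/L·hr
Extrapolated tail: C_last / k_e = 1.13 / 0.28 = 4.036
AUC_0→∞ = 74.66 + 4.036 = 78.696 mg/L·hr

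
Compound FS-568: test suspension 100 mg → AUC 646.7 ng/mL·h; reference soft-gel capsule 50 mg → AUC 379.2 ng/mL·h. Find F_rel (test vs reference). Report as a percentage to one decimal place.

F_rel = (AUC_test/D_test) / (AUC_ref/D_ref)
      = (646.7/100) / (379.2/50)
      = 6.467 / 7.584 = 0.8527 = 85.27%

F_rel = 85.3%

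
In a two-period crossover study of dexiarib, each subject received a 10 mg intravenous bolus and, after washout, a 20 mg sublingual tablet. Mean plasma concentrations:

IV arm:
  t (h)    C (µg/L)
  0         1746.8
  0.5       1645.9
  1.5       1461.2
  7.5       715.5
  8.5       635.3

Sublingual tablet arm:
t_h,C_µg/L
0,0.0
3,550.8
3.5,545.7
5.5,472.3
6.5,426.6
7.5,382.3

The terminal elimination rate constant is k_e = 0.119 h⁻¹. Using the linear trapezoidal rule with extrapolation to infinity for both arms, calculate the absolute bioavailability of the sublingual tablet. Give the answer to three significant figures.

F = 0.207

Trapezoidal AUC_0→8.5 (IV):
  [0→0.5]: (1746.8+1645.9)/2 × 0.5 = 848.175
  [0.5→1.5]: (1645.9+1461.2)/2 × 1 = 1553.55
  [1.5→7.5]: (1461.2+715.5)/2 × 6 = 6530.1
  [7.5→8.5]: (715.5+635.3)/2 × 1 = 675.4
  Sum = 9607.225 µg/L·h
IV tail: 635.3/0.119 = 5338.655; AUC_iv,0→∞ = 9607.225 + 5338.655 = 14945.88 µg/L·h
Trapezoidal AUC_0→7.5 (sublingual tablet):
  [0→3]: (0.0+550.8)/2 × 3 = 826.2
  [3→3.5]: (550.8+545.7)/2 × 0.5 = 274.125
  [3.5→5.5]: (545.7+472.3)/2 × 2 = 1018.0
  [5.5→6.5]: (472.3+426.6)/2 × 1 = 449.45
  [6.5→7.5]: (426.6+382.3)/2 × 1 = 404.45
  Sum = 2972.225 µg/L·h
sublingual tablet tail: 382.3/0.119 = 3212.605; AUC_ev,0→∞ = 2972.225 + 3212.605 = 6184.83 µg/L·h
F = (AUC_ev/D_ev)/(AUC_iv/D_iv) = (6184.83/20)/(14945.88/10) = 309.2415/1494.588 = 0.2069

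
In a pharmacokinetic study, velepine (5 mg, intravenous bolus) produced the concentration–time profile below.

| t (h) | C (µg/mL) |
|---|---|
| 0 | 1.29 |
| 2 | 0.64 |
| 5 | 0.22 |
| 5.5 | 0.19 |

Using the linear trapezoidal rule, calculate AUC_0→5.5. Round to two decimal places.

AUC = 3.32 µg/mL·h

Trapezoidal AUC_0→5.5:
  [0→2]: (1.29+0.64)/2 × 2 = 1.93
  [2→5]: (0.64+0.22)/2 × 3 = 1.29
  [5→5.5]: (0.22+0.19)/2 × 0.5 = 0.1025
  Sum = 3.3225 µg/mL·h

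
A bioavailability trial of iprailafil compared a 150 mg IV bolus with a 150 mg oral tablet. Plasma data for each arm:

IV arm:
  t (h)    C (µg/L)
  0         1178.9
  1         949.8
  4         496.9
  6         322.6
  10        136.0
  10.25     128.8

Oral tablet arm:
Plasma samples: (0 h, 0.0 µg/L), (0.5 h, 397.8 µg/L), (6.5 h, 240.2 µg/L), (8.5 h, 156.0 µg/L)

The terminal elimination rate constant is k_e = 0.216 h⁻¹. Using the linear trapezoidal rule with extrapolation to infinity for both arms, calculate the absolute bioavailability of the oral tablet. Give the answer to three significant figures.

F = 0.559

Trapezoidal AUC_0→10.25 (IV):
  [0→1]: (1178.9+949.8)/2 × 1 = 1064.35
  [1→4]: (949.8+496.9)/2 × 3 = 2170.05
  [4→6]: (496.9+322.6)/2 × 2 = 819.5
  [6→10]: (322.6+136.0)/2 × 4 = 917.2
  [10→10.25]: (136.0+128.8)/2 × 0.25 = 33.1
  Sum = 5004.2 µg/L·h
IV tail: 128.8/0.216 = 596.296; AUC_iv,0→∞ = 5004.2 + 596.296 = 5600.496 µg/L·h
Trapezoidal AUC_0→8.5 (oral tablet):
  [0→0.5]: (0.0+397.8)/2 × 0.5 = 99.45
  [0.5→6.5]: (397.8+240.2)/2 × 6 = 1914.0
  [6.5→8.5]: (240.2+156.0)/2 × 2 = 396.2
  Sum = 2409.65 µg/L·h
oral tablet tail: 156.0/0.216 = 722.222; AUC_ev,0→∞ = 2409.65 + 722.222 = 3131.872 µg/L·h
F = (AUC_ev/D_ev)/(AUC_iv/D_iv) = (3131.872/150)/(5600.496/150) = 20.8791/37.33664 = 0.5592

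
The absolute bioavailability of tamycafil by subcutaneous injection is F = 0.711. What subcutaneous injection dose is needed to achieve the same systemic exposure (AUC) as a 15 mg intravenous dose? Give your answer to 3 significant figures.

For equal systemic exposure: F × D_ev = D_iv
D_ev = D_iv / F = 15 / 0.711 = 21.097 mg

D_subcutaneous = 21.1 mg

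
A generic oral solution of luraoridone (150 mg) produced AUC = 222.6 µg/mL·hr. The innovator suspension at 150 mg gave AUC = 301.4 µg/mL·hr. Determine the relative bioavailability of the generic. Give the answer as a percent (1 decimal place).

F_rel = (AUC_test/D_test) / (AUC_ref/D_ref)
      = (222.6/150) / (301.4/150)
      = 1.484 / 2.00933 = 0.7386 = 73.86%

F_rel = 73.9%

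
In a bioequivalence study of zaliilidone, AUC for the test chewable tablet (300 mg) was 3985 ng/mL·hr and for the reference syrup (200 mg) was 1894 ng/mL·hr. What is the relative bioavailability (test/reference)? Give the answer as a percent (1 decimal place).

F_rel = 140.3%

F_rel = (AUC_test/D_test) / (AUC_ref/D_ref)
      = (3985/300) / (1894/200)
      = 13.2833 / 9.47 = 1.4027 = 140.27%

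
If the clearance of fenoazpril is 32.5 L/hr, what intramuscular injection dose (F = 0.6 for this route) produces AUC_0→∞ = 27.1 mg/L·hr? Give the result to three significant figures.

Dose = CL × AUC_0→∞ / F
     = 32.5 × 27.1 / 0.6 = 1467.92 mg

Dose = 1470 mg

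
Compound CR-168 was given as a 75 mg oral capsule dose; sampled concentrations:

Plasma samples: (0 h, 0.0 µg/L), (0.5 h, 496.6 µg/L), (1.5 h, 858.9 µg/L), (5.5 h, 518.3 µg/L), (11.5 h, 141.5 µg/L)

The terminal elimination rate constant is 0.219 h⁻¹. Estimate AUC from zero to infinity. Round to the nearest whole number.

AUC = 6182 µg/L·h

Trapezoidal AUC_0→11.5:
  [0→0.5]: (0.0+496.6)/2 × 0.5 = 124.15
  [0.5→1.5]: (496.6+858.9)/2 × 1 = 677.75
  [1.5→5.5]: (858.9+518.3)/2 × 4 = 2754.4
  [5.5→11.5]: (518.3+141.5)/2 × 6 = 1979.4
  Sum = 5535.7 µg/L·h
Extrapolated tail: C_last / k_e = 141.5 / 0.219 = 646.119
AUC_0→∞ = 5535.7 + 646.119 = 6181.819 µg/L·h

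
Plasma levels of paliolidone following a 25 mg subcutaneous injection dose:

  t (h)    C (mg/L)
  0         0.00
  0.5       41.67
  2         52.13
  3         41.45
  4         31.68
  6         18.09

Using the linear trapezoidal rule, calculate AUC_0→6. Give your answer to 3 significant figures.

Trapezoidal AUC_0→6:
  [0→0.5]: (0.00+41.67)/2 × 0.5 = 10.4175
  [0.5→2]: (41.67+52.13)/2 × 1.5 = 70.35
  [2→3]: (52.13+41.45)/2 × 1 = 46.79
  [3→4]: (41.45+31.68)/2 × 1 = 36.565
  [4→6]: (31.68+18.09)/2 × 2 = 49.77
  Sum = 213.8925 mg/L·h

AUC = 214 mg/L·h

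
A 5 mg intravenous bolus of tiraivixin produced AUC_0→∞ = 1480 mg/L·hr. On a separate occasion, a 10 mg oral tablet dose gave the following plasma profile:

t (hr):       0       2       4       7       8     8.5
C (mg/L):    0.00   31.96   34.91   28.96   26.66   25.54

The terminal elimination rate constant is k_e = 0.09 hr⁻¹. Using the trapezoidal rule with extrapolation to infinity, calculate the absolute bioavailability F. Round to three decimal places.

Trapezoidal AUC_0→8.5 (oral tablet):
  [0→2]: (0.00+31.96)/2 × 2 = 31.96
  [2→4]: (31.96+34.91)/2 × 2 = 66.87
  [4→7]: (34.91+28.96)/2 × 3 = 95.805
  [7→8]: (28.96+26.66)/2 × 1 = 27.81
  [8→8.5]: (26.66+25.54)/2 × 0.5 = 13.05
  Sum = 235.495 mg/L·hr
Tail: C_last/k_e = 25.54/0.09 = 283.778
AUC_0→∞ (oral tablet) = 235.495 + 283.778 = 519.273 mg/L·hr
F = (AUC_ev/D_ev)/(AUC_iv/D_iv) = (519.273/10)/(1480/5) = 51.9273/296 = 0.1754

F = 0.175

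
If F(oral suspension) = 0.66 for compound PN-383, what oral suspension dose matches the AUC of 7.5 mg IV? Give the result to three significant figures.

D_oral = 11.4 mg

For equal systemic exposure: F × D_ev = D_iv
D_ev = D_iv / F = 7.5 / 0.66 = 11.3636 mg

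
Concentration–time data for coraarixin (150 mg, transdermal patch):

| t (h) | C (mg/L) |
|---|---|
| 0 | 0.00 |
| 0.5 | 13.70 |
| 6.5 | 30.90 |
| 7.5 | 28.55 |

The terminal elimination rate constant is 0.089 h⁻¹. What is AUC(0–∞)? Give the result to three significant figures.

Trapezoidal AUC_0→7.5:
  [0→0.5]: (0.00+13.70)/2 × 0.5 = 3.425
  [0.5→6.5]: (13.70+30.90)/2 × 6 = 133.8
  [6.5→7.5]: (30.90+28.55)/2 × 1 = 29.725
  Sum = 166.95 mg/L·h
Extrapolated tail: C_last / k_e = 28.55 / 0.089 = 320.787
AUC_0→∞ = 166.95 + 320.787 = 487.737 mg/L·h

AUC = 488 mg/L·h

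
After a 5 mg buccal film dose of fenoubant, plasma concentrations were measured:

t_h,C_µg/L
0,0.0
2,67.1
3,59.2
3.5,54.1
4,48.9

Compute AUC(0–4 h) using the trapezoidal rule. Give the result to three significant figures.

AUC = 184 µg/L·h

Trapezoidal AUC_0→4:
  [0→2]: (0.0+67.1)/2 × 2 = 67.1
  [2→3]: (67.1+59.2)/2 × 1 = 63.15
  [3→3.5]: (59.2+54.1)/2 × 0.5 = 28.325
  [3.5→4]: (54.1+48.9)/2 × 0.5 = 25.75
  Sum = 184.325 µg/L·h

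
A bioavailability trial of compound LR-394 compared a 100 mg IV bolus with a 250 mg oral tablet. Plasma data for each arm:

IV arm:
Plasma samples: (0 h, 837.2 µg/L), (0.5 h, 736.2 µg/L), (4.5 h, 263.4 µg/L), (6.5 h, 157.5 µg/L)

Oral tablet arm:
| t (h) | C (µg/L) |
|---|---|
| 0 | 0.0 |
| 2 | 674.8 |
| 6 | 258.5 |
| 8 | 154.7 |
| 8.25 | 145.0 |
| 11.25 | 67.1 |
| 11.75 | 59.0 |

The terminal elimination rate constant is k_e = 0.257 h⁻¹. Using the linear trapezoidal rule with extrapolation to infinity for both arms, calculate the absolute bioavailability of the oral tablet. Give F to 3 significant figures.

F = 0.417

Trapezoidal AUC_0→6.5 (IV):
  [0→0.5]: (837.2+736.2)/2 × 0.5 = 393.35
  [0.5→4.5]: (736.2+263.4)/2 × 4 = 1999.2
  [4.5→6.5]: (263.4+157.5)/2 × 2 = 420.9
  Sum = 2813.45 µg/L·h
IV tail: 157.5/0.257 = 612.840; AUC_iv,0→∞ = 2813.45 + 612.840 = 3426.29 µg/L·h
Trapezoidal AUC_0→11.75 (oral tablet):
  [0→2]: (0.0+674.8)/2 × 2 = 674.8
  [2→6]: (674.8+258.5)/2 × 4 = 1866.6
  [6→8]: (258.5+154.7)/2 × 2 = 413.2
  [8→8.25]: (154.7+145.0)/2 × 0.25 = 37.4625
  [8.25→11.25]: (145.0+67.1)/2 × 3 = 318.15
  [11.25→11.75]: (67.1+59.0)/2 × 0.5 = 31.525
  Sum = 3341.7375 µg/L·h
oral tablet tail: 59.0/0.257 = 229.572; AUC_ev,0→∞ = 3341.7375 + 229.572 = 3571.3095 µg/L·h
F = (AUC_ev/D_ev)/(AUC_iv/D_iv) = (3571.3095/250)/(3426.29/100) = 14.285238/34.2629 = 0.4169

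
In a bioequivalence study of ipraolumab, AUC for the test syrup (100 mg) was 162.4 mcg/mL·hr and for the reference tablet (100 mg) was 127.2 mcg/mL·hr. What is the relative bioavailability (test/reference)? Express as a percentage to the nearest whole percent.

F_rel = (AUC_test/D_test) / (AUC_ref/D_ref)
      = (162.4/100) / (127.2/100)
      = 1.624 / 1.272 = 1.2767 = 127.67%

F_rel = 128%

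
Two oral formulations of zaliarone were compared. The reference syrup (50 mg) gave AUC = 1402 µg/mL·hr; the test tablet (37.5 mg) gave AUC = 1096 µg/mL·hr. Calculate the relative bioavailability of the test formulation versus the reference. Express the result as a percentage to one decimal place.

F_rel = 104.2%

F_rel = (AUC_test/D_test) / (AUC_ref/D_ref)
      = (1096/37.5) / (1402/50)
      = 29.2267 / 28.04 = 1.0423 = 104.23%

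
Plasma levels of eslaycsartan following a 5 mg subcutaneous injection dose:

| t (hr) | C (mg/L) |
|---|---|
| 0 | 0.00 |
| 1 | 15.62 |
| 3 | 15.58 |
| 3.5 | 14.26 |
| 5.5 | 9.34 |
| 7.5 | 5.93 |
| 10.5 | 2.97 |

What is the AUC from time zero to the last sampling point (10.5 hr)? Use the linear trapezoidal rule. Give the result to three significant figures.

AUC = 98.7 mg/L·hr

Trapezoidal AUC_0→10.5:
  [0→1]: (0.00+15.62)/2 × 1 = 7.81
  [1→3]: (15.62+15.58)/2 × 2 = 31.2
  [3→3.5]: (15.58+14.26)/2 × 0.5 = 7.46
  [3.5→5.5]: (14.26+9.34)/2 × 2 = 23.6
  [5.5→7.5]: (9.34+5.93)/2 × 2 = 15.27
  [7.5→10.5]: (5.93+2.97)/2 × 3 = 13.35
  Sum = 98.69 mg/L·hr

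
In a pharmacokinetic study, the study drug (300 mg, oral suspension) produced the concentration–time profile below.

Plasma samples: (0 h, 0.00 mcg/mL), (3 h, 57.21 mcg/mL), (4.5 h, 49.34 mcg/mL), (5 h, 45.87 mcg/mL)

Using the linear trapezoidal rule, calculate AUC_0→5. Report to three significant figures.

AUC = 190 mcg/mL·h

Trapezoidal AUC_0→5:
  [0→3]: (0.00+57.21)/2 × 3 = 85.815
  [3→4.5]: (57.21+49.34)/2 × 1.5 = 79.9125
  [4.5→5]: (49.34+45.87)/2 × 0.5 = 23.8025
  Sum = 189.53 mcg/mL·h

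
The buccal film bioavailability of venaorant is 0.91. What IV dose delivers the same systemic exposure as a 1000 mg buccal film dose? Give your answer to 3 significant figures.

D_iv = 910 mg

Systemic exposure from an extravascular dose = F × D_ev, so the equivalent IV dose is F × D_ev.
D_iv = F × D_ev = 0.91 × 1000 = 910 mg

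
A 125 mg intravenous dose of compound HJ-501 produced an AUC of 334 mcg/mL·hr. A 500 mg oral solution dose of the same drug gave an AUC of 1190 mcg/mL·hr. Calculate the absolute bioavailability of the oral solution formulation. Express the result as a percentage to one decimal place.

F = (AUC_ev / D_ev) / (AUC_iv / D_iv)
  = (1190/500) / (334/125)
  = 2.38 / 2.672 = 0.8907
  = 89.07%

F = 89.1%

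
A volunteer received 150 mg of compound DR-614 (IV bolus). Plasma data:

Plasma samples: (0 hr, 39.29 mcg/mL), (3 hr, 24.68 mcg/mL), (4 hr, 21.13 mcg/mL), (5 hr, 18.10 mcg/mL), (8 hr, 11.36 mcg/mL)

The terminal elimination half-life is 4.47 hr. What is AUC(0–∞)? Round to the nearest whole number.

Trapezoidal AUC_0→8:
  [0→3]: (39.29+24.68)/2 × 3 = 95.955
  [3→4]: (24.68+21.13)/2 × 1 = 22.905
  [4→5]: (21.13+18.10)/2 × 1 = 19.615
  [5→8]: (18.10+11.36)/2 × 3 = 44.19
  Sum = 182.665 mcg/mL·hr
k_e = ln2 / t½ = 0.693147 / 4.47 = 0.1551 hr^-1
Extrapolated tail: C_last / k_e = 11.36 / 0.1551 = 73.243
AUC_0→∞ = 182.665 + 73.243 = 255.908 mcg/mL·hr

AUC = 256 mcg/mL·hr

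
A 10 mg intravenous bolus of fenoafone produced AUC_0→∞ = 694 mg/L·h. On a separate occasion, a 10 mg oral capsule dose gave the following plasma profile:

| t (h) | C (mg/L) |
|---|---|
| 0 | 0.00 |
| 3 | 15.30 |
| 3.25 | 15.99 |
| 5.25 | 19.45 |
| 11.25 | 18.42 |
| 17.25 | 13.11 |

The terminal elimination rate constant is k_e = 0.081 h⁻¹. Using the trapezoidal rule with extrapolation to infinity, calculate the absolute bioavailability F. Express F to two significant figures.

F = 0.62

Trapezoidal AUC_0→17.25 (oral capsule):
  [0→3]: (0.00+15.30)/2 × 3 = 22.95
  [3→3.25]: (15.30+15.99)/2 × 0.25 = 3.91125
  [3.25→5.25]: (15.99+19.45)/2 × 2 = 35.44
  [5.25→11.25]: (19.45+18.42)/2 × 6 = 113.61
  [11.25→17.25]: (18.42+13.11)/2 × 6 = 94.59
  Sum = 270.50125 mg/L·h
Tail: C_last/k_e = 13.11/0.081 = 161.852
AUC_0→∞ (oral capsule) = 270.50125 + 161.852 = 432.35325 mg/L·h
F = (AUC_ev/D_ev)/(AUC_iv/D_iv) = (432.35325/10)/(694/10) = 43.235325/69.4 = 0.6230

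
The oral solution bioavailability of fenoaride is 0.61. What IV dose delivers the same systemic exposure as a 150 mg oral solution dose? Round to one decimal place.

D_iv = 91.5 mg

Systemic exposure from an extravascular dose = F × D_ev, so the equivalent IV dose is F × D_ev.
D_iv = F × D_ev = 0.61 × 150 = 91.5 mg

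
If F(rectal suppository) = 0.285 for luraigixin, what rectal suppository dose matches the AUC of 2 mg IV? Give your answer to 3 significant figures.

D_rectal = 7.02 mg

For equal systemic exposure: F × D_ev = D_iv
D_ev = D_iv / F = 2 / 0.285 = 7.01754 mg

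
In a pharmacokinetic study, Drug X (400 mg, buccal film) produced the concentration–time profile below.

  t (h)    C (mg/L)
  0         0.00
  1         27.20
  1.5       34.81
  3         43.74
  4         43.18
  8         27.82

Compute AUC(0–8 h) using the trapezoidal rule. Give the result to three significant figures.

Trapezoidal AUC_0→8:
  [0→1]: (0.00+27.20)/2 × 1 = 13.6
  [1→1.5]: (27.20+34.81)/2 × 0.5 = 15.5025
  [1.5→3]: (34.81+43.74)/2 × 1.5 = 58.9125
  [3→4]: (43.74+43.18)/2 × 1 = 43.46
  [4→8]: (43.18+27.82)/2 × 4 = 142.0
  Sum = 273.475 mg/L·h

AUC = 273 mg/L·h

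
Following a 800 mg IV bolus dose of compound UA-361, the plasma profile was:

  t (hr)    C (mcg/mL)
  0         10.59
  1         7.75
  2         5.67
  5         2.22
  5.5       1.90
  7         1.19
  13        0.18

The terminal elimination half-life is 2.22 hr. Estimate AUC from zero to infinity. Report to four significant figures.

Trapezoidal AUC_0→13:
  [0→1]: (10.59+7.75)/2 × 1 = 9.17
  [1→2]: (7.75+5.67)/2 × 1 = 6.71
  [2→5]: (5.67+2.22)/2 × 3 = 11.835
  [5→5.5]: (2.22+1.90)/2 × 0.5 = 1.03
  [5.5→7]: (1.90+1.19)/2 × 1.5 = 2.3175
  [7→13]: (1.19+0.18)/2 × 6 = 4.11
  Sum = 35.1725 mcg/mL·hr
k_e = ln2 / t½ = 0.693147 / 2.22 = 0.3122 hr^-1
Extrapolated tail: C_last / k_e = 0.18 / 0.3122 = 0.577
AUC_0→∞ = 35.1725 + 0.577 = 35.7495 mcg/mL·hr

AUC = 35.75 mcg/mL·hr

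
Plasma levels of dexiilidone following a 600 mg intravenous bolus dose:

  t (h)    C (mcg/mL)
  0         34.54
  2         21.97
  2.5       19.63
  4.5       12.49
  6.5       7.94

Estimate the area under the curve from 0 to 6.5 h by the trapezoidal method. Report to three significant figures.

AUC = 119 mcg/mL·h

Trapezoidal AUC_0→6.5:
  [0→2]: (34.54+21.97)/2 × 2 = 56.51
  [2→2.5]: (21.97+19.63)/2 × 0.5 = 10.4
  [2.5→4.5]: (19.63+12.49)/2 × 2 = 32.12
  [4.5→6.5]: (12.49+7.94)/2 × 2 = 20.43
  Sum = 119.46 mcg/mL·h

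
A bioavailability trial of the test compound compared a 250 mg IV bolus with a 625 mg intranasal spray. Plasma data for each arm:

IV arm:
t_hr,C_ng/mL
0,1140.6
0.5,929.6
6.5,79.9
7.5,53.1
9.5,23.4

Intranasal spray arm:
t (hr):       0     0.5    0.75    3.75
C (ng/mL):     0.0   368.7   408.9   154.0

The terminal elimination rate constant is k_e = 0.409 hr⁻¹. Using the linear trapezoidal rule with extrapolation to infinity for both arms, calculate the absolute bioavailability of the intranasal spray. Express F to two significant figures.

F = 0.15

Trapezoidal AUC_0→9.5 (IV):
  [0→0.5]: (1140.6+929.6)/2 × 0.5 = 517.55
  [0.5→6.5]: (929.6+79.9)/2 × 6 = 3028.5
  [6.5→7.5]: (79.9+53.1)/2 × 1 = 66.5
  [7.5→9.5]: (53.1+23.4)/2 × 2 = 76.5
  Sum = 3689.05 ng/mL·hr
IV tail: 23.4/0.409 = 57.213; AUC_iv,0→∞ = 3689.05 + 57.213 = 3746.263 ng/mL·hr
Trapezoidal AUC_0→3.75 (intranasal spray):
  [0→0.5]: (0.0+368.7)/2 × 0.5 = 92.175
  [0.5→0.75]: (368.7+408.9)/2 × 0.25 = 97.2
  [0.75→3.75]: (408.9+154.0)/2 × 3 = 844.35
  Sum = 1033.725 ng/mL·hr
intranasal spray tail: 154.0/0.409 = 376.528; AUC_ev,0→∞ = 1033.725 + 376.528 = 1410.253 ng/mL·hr
F = (AUC_ev/D_ev)/(AUC_iv/D_iv) = (1410.253/625)/(3746.263/250) = 2.2564048/14.985052 = 0.1506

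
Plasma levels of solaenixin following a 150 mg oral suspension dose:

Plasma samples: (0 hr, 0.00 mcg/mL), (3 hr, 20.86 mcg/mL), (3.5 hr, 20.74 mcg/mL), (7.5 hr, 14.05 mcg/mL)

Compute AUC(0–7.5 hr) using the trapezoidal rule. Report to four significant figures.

Trapezoidal AUC_0→7.5:
  [0→3]: (0.00+20.86)/2 × 3 = 31.29
  [3→3.5]: (20.86+20.74)/2 × 0.5 = 10.4
  [3.5→7.5]: (20.74+14.05)/2 × 4 = 69.58
  Sum = 111.27 mcg/mL·hr

AUC = 111.3 mcg/mL·hr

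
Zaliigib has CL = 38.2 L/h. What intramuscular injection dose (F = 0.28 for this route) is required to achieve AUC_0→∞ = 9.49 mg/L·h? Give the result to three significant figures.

Dose = CL × AUC_0→∞ / F
     = 38.2 × 9.49 / 0.28 = 1294.71 mg

Dose = 1290 mg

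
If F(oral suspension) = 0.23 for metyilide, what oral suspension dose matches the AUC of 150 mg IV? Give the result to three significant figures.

For equal systemic exposure: F × D_ev = D_iv
D_ev = D_iv / F = 150 / 0.23 = 652.174 mg

D_oral = 652 mg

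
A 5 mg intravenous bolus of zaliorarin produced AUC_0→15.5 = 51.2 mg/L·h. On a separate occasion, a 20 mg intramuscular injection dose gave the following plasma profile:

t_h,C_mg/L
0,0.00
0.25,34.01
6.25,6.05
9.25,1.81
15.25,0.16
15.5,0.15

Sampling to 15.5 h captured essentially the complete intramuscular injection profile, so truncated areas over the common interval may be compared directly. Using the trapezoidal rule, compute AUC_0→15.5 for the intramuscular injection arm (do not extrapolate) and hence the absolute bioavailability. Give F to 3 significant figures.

F = 0.694

Trapezoidal AUC_0→15.5 (intramuscular injection):
  [0→0.25]: (0.00+34.01)/2 × 0.25 = 4.25125
  [0.25→6.25]: (34.01+6.05)/2 × 6 = 120.18
  [6.25→9.25]: (6.05+1.81)/2 × 3 = 11.79
  [9.25→15.25]: (1.81+0.16)/2 × 6 = 5.91
  [15.25→15.5]: (0.16+0.15)/2 × 0.25 = 0.03875
  Sum = 142.17 mg/L·h
F = (AUC_ev/D_ev)/(AUC_iv/D_iv) = (142.17/20)/(51.2/5) = 7.1085/10.24 = 0.6942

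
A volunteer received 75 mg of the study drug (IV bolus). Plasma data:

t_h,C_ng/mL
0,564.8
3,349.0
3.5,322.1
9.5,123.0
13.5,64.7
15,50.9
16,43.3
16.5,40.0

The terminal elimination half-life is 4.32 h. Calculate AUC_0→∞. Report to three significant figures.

AUC = 3650 ng/mL·h

Trapezoidal AUC_0→16.5:
  [0→3]: (564.8+349.0)/2 × 3 = 1370.7
  [3→3.5]: (349.0+322.1)/2 × 0.5 = 167.775
  [3.5→9.5]: (322.1+123.0)/2 × 6 = 1335.3
  [9.5→13.5]: (123.0+64.7)/2 × 4 = 375.4
  [13.5→15]: (64.7+50.9)/2 × 1.5 = 86.7
  [15→16]: (50.9+43.3)/2 × 1 = 47.1
  [16→16.5]: (43.3+40.0)/2 × 0.5 = 20.825
  Sum = 3403.8 ng/mL·h
k_e = ln2 / t½ = 0.693147 / 4.32 = 0.1605 h^-1
Extrapolated tail: C_last / k_e = 40.0 / 0.1605 = 249.221
AUC_0→∞ = 3403.8 + 249.221 = 3653.021 ng/mL·h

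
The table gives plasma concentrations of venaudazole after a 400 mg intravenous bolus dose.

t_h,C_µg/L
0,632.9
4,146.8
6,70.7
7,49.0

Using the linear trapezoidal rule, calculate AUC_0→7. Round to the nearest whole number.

AUC = 1837 µg/L·h

Trapezoidal AUC_0→7:
  [0→4]: (632.9+146.8)/2 × 4 = 1559.4
  [4→6]: (146.8+70.7)/2 × 2 = 217.5
  [6→7]: (70.7+49.0)/2 × 1 = 59.85
  Sum = 1836.75 µg/L·h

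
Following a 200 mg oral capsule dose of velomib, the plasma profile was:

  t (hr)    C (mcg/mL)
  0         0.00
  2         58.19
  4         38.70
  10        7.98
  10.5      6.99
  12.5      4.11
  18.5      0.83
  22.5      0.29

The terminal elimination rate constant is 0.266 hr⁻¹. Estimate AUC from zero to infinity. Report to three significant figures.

AUC = 328 mcg/mL·hr

Trapezoidal AUC_0→22.5:
  [0→2]: (0.00+58.19)/2 × 2 = 58.19
  [2→4]: (58.19+38.70)/2 × 2 = 96.89
  [4→10]: (38.70+7.98)/2 × 6 = 140.04
  [10→10.5]: (7.98+6.99)/2 × 0.5 = 3.7425
  [10.5→12.5]: (6.99+4.11)/2 × 2 = 11.1
  [12.5→18.5]: (4.11+0.83)/2 × 6 = 14.82
  [18.5→22.5]: (0.83+0.29)/2 × 4 = 2.24
  Sum = 327.0225 mcg/mL·hr
Extrapolated tail: C_last / k_e = 0.29 / 0.266 = 1.090
AUC_0→∞ = 327.0225 + 1.090 = 328.1125 mcg/mL·hr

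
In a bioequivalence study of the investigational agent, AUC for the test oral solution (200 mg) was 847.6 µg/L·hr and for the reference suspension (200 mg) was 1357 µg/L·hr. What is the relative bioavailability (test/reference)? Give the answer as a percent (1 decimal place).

F_rel = 62.5%

F_rel = (AUC_test/D_test) / (AUC_ref/D_ref)
      = (847.6/200) / (1357/200)
      = 4.238 / 6.785 = 0.6246 = 62.46%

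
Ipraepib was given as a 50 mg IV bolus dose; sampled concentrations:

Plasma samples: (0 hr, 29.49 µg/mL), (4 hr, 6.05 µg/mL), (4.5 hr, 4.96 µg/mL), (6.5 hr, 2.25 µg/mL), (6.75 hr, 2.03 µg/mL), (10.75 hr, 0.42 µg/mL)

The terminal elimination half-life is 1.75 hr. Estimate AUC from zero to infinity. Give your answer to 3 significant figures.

Trapezoidal AUC_0→10.75:
  [0→4]: (29.49+6.05)/2 × 4 = 71.08
  [4→4.5]: (6.05+4.96)/2 × 0.5 = 2.7525
  [4.5→6.5]: (4.96+2.25)/2 × 2 = 7.21
  [6.5→6.75]: (2.25+2.03)/2 × 0.25 = 0.535
  [6.75→10.75]: (2.03+0.42)/2 × 4 = 4.9
  Sum = 86.4775 µg/mL·hr
k_e = ln2 / t½ = 0.693147 / 1.75 = 0.3961 hr^-1
Extrapolated tail: C_last / k_e = 0.42 / 0.3961 = 1.060
AUC_0→∞ = 86.4775 + 1.060 = 87.5375 µg/mL·hr

AUC = 87.5 µg/mL·hr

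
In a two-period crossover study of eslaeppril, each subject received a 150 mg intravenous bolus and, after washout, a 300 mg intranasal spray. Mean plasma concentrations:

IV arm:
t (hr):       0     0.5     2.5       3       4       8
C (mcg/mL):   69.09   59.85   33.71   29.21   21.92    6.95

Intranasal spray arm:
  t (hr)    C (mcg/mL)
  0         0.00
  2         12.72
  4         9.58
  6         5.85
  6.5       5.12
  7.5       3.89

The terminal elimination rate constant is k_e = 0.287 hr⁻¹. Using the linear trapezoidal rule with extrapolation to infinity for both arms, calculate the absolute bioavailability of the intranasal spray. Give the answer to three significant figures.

Trapezoidal AUC_0→8 (IV):
  [0→0.5]: (69.09+59.85)/2 × 0.5 = 32.235
  [0.5→2.5]: (59.85+33.71)/2 × 2 = 93.56
  [2.5→3]: (33.71+29.21)/2 × 0.5 = 15.73
  [3→4]: (29.21+21.92)/2 × 1 = 25.565
  [4→8]: (21.92+6.95)/2 × 4 = 57.74
  Sum = 224.83 mcg/mL·hr
IV tail: 6.95/0.287 = 24.216; AUC_iv,0→∞ = 224.83 + 24.216 = 249.046 mcg/mL·hr
Trapezoidal AUC_0→7.5 (intranasal spray):
  [0→2]: (0.00+12.72)/2 × 2 = 12.72
  [2→4]: (12.72+9.58)/2 × 2 = 22.3
  [4→6]: (9.58+5.85)/2 × 2 = 15.43
  [6→6.5]: (5.85+5.12)/2 × 0.5 = 2.7425
  [6.5→7.5]: (5.12+3.89)/2 × 1 = 4.505
  Sum = 57.6975 mcg/mL·hr
intranasal spray tail: 3.89/0.287 = 13.554; AUC_ev,0→∞ = 57.6975 + 13.554 = 71.2515 mcg/mL·hr
F = (AUC_ev/D_ev)/(AUC_iv/D_iv) = (71.2515/300)/(249.046/150) = 0.237505/1.66031 = 0.1430

F = 0.143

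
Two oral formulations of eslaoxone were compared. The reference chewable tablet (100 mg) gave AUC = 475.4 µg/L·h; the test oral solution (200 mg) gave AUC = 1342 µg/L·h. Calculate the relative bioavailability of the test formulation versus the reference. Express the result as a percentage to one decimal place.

F_rel = 141.1%

F_rel = (AUC_test/D_test) / (AUC_ref/D_ref)
      = (1342/200) / (475.4/100)
      = 6.71 / 4.754 = 1.4114 = 141.14%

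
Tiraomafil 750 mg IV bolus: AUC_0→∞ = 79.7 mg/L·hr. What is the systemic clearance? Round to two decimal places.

CL = Dose_iv / AUC_0→∞
   = 750 / 79.7 = 9.41029 L/hr

CL = 9.41 L/hr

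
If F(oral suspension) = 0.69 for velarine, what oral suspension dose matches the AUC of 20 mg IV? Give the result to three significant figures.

For equal systemic exposure: F × D_ev = D_iv
D_ev = D_iv / F = 20 / 0.69 = 28.9855 mg

D_oral = 29.0 mg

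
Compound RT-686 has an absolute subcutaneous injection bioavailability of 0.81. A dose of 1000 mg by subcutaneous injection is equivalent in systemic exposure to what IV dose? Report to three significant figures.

D_iv = 810 mg

Systemic exposure from an extravascular dose = F × D_ev, so the equivalent IV dose is F × D_ev.
D_iv = F × D_ev = 0.81 × 1000 = 810 mg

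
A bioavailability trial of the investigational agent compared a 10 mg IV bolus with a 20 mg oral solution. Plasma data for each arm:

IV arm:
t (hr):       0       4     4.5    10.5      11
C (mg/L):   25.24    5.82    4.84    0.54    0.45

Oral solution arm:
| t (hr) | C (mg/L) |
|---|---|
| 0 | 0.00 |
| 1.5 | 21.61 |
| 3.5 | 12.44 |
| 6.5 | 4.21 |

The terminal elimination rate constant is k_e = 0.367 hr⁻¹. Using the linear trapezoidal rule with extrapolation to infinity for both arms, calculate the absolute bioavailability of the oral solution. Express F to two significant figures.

Trapezoidal AUC_0→11 (IV):
  [0→4]: (25.24+5.82)/2 × 4 = 62.12
  [4→4.5]: (5.82+4.84)/2 × 0.5 = 2.665
  [4.5→10.5]: (4.84+0.54)/2 × 6 = 16.14
  [10.5→11]: (0.54+0.45)/2 × 0.5 = 0.2475
  Sum = 81.1725 mg/L·hr
IV tail: 0.45/0.367 = 1.226; AUC_iv,0→∞ = 81.1725 + 1.226 = 82.3985 mg/L·hr
Trapezoidal AUC_0→6.5 (oral solution):
  [0→1.5]: (0.00+21.61)/2 × 1.5 = 16.2075
  [1.5→3.5]: (21.61+12.44)/2 × 2 = 34.05
  [3.5→6.5]: (12.44+4.21)/2 × 3 = 24.975
  Sum = 75.2325 mg/L·hr
oral solution tail: 4.21/0.367 = 11.471; AUC_ev,0→∞ = 75.2325 + 11.471 = 86.7035 mg/L·hr
F = (AUC_ev/D_ev)/(AUC_iv/D_iv) = (86.7035/20)/(82.3985/10) = 4.335175/8.23985 = 0.5261

F = 0.53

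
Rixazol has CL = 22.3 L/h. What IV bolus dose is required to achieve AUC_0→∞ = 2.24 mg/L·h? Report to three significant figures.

Dose = 50.0 mg

Dose_iv = CL × AUC_0→∞
     = 22.3 × 2.24 = 49.952 mg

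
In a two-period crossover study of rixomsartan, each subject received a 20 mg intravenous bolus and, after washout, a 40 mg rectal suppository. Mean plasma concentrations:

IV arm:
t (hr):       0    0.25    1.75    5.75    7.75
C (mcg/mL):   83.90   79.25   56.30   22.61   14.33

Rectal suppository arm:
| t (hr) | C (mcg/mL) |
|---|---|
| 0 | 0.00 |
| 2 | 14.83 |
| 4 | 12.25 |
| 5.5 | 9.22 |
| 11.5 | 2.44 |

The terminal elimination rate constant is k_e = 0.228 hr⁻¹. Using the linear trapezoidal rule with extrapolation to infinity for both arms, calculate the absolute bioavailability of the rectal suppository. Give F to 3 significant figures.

F = 0.137

Trapezoidal AUC_0→7.75 (IV):
  [0→0.25]: (83.90+79.25)/2 × 0.25 = 20.39375
  [0.25→1.75]: (79.25+56.30)/2 × 1.5 = 101.6625
  [1.75→5.75]: (56.30+22.61)/2 × 4 = 157.82
  [5.75→7.75]: (22.61+14.33)/2 × 2 = 36.94
  Sum = 316.81625 mcg/mL·hr
IV tail: 14.33/0.228 = 62.851; AUC_iv,0→∞ = 316.81625 + 62.851 = 379.66725 mcg/mL·hr
Trapezoidal AUC_0→11.5 (rectal suppository):
  [0→2]: (0.00+14.83)/2 × 2 = 14.83
  [2→4]: (14.83+12.25)/2 × 2 = 27.08
  [4→5.5]: (12.25+9.22)/2 × 1.5 = 16.1025
  [5.5→11.5]: (9.22+2.44)/2 × 6 = 34.98
  Sum = 92.9925 mcg/mL·hr
rectal suppository tail: 2.44/0.228 = 10.702; AUC_ev,0→∞ = 92.9925 + 10.702 = 103.6945 mcg/mL·hr
F = (AUC_ev/D_ev)/(AUC_iv/D_iv) = (103.6945/40)/(379.66725/20) = 2.5923625/18.9834 = 0.1366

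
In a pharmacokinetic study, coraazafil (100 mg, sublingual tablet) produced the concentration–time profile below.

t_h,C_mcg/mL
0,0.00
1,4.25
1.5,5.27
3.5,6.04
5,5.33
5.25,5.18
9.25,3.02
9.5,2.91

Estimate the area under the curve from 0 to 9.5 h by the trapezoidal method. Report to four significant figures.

AUC = 42.80 mcg/mL·h

Trapezoidal AUC_0→9.5:
  [0→1]: (0.00+4.25)/2 × 1 = 2.125
  [1→1.5]: (4.25+5.27)/2 × 0.5 = 2.38
  [1.5→3.5]: (5.27+6.04)/2 × 2 = 11.31
  [3.5→5]: (6.04+5.33)/2 × 1.5 = 8.5275
  [5→5.25]: (5.33+5.18)/2 × 0.25 = 1.31375
  [5.25→9.25]: (5.18+3.02)/2 × 4 = 16.4
  [9.25→9.5]: (3.02+2.91)/2 × 0.25 = 0.74125
  Sum = 42.7975 mcg/mL·h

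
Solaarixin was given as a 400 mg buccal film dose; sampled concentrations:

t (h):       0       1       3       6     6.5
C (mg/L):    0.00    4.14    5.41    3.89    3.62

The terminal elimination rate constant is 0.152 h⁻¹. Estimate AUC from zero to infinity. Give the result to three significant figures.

Trapezoidal AUC_0→6.5:
  [0→1]: (0.00+4.14)/2 × 1 = 2.07
  [1→3]: (4.14+5.41)/2 × 2 = 9.55
  [3→6]: (5.41+3.89)/2 × 3 = 13.95
  [6→6.5]: (3.89+3.62)/2 × 0.5 = 1.8775
  Sum = 27.4475 mg/L·h
Extrapolated tail: C_last / k_e = 3.62 / 0.152 = 23.816
AUC_0→∞ = 27.4475 + 23.816 = 51.2635 mg/L·h

AUC = 51.3 mg/L·h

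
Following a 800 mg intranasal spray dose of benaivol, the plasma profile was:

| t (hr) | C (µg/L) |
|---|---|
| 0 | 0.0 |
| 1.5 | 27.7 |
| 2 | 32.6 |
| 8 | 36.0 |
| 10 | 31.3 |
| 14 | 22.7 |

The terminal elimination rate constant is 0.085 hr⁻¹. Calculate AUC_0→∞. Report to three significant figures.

Trapezoidal AUC_0→14:
  [0→1.5]: (0.0+27.7)/2 × 1.5 = 20.775
  [1.5→2]: (27.7+32.6)/2 × 0.5 = 15.075
  [2→8]: (32.6+36.0)/2 × 6 = 205.8
  [8→10]: (36.0+31.3)/2 × 2 = 67.3
  [10→14]: (31.3+22.7)/2 × 4 = 108.0
  Sum = 416.95 µg/L·hr
Extrapolated tail: C_last / k_e = 22.7 / 0.085 = 267.059
AUC_0→∞ = 416.95 + 267.059 = 684.009 µg/L·hr

AUC = 684 µg/L·hr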